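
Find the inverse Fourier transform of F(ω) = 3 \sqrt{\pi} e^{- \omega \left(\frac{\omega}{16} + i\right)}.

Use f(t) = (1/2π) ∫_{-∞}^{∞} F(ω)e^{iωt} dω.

f(t) = 6 e^{- 4 \left(t - 1\right)^{2}}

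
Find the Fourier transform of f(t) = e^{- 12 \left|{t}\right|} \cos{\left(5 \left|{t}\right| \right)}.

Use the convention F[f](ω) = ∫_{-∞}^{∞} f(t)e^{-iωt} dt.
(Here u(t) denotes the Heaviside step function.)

F(ω) = \frac{24 \left(\omega^{2} + 169\right)}{\omega^{4} + 238 \omega^{2} + 28561}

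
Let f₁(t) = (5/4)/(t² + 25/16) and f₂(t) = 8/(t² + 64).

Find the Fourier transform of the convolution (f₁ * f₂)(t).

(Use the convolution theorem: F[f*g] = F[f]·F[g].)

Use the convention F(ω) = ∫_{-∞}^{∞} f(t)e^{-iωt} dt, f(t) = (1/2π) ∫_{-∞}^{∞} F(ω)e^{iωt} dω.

F[f₁*f₂](ω) = \pi^{2} e^{- \frac{37 \left|{\omega}\right|}{4}}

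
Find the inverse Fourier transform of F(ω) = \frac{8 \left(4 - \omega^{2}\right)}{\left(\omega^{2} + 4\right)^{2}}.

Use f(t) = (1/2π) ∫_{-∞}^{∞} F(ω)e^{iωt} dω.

f(t) = 4 e^{- 2 \left|{t}\right|} \left|{t}\right|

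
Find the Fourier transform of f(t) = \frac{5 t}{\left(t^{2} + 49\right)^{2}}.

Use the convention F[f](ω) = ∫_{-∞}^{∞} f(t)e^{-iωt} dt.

F(ω) = - \frac{5 i \pi \omega e^{- 7 \left|{\omega}\right|}}{14}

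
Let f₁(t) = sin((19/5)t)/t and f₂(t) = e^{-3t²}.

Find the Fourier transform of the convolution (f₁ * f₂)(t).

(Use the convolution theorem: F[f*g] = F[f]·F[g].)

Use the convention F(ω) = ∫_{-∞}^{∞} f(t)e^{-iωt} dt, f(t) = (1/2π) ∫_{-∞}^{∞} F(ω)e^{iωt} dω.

F[f₁*f₂](ω) = \begin{cases} \frac{\sqrt{3} \pi^{\frac{3}{2}} e^{- \frac{\omega^{2}}{12}}}{3} & \text{for}\: \omega > - \frac{19}{5} \wedge \omega < \frac{19}{5} \\0 & \text{otherwise} \end{cases}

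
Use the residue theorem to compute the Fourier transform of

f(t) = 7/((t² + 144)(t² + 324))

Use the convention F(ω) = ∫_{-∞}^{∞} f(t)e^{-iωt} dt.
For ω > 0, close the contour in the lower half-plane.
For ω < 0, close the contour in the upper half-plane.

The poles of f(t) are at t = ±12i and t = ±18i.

Let g(z) = f(z)e^{-iωz}; for large |z| the factor e^{-iωz} decays in the lower half-plane when ω > 0 and in the upper half-plane when ω < 0.

Case ω > 0 (lower half-plane, clockwise contour ⇒ F(ω) = -2πi·ΣRes):
  Res_{z = - 12 i} g(z) = \frac{7 i e^{- 12 \omega}}{4320}
  Res_{z = - 18 i} g(z) = - \frac{7 i e^{- 18 \omega}}{6480}
  F(ω) = -2πi·ΣRes = \frac{7 \pi \left(3 e^{6 \omega} - 2\right) e^{- 18 \omega}}{6480}

Case ω < 0 (upper half-plane, counterclockwise contour ⇒ F(ω) = +2πi·ΣRes):
  Res_{z = 12 i} g(z) = - \frac{7 i e^{12 \omega}}{4320}
  Res_{z = 18 i} g(z) = \frac{7 i e^{18 \omega}}{6480}
  F(ω) = 2πi·ΣRes = \frac{7 \pi \left(3 - 2 e^{6 \omega}\right) e^{12 \omega}}{6480}

Both cases combine into a single formula in |ω|:

F(ω) = \frac{7 \pi \left(3 e^{6 \left|{\omega}\right|} - 2\right) e^{- 18 \left|{\omega}\right|}}{6480}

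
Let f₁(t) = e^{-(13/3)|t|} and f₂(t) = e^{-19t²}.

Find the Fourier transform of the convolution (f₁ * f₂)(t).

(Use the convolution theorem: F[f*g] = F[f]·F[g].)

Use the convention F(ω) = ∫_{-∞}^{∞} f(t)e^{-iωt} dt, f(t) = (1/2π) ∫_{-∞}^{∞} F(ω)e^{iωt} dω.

F[f₁*f₂](ω) = \frac{78 \sqrt{19} \sqrt{\pi} e^{- \frac{\omega^{2}}{76}}}{19 \left(9 \omega^{2} + 169\right)}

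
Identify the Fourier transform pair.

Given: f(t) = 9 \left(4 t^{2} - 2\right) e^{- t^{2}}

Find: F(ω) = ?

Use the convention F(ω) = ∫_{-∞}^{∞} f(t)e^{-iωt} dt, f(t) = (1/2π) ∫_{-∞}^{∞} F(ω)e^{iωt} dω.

F(ω) = - 9 \sqrt{\pi} \omega^{2} e^{- \frac{\omega^{2}}{4}}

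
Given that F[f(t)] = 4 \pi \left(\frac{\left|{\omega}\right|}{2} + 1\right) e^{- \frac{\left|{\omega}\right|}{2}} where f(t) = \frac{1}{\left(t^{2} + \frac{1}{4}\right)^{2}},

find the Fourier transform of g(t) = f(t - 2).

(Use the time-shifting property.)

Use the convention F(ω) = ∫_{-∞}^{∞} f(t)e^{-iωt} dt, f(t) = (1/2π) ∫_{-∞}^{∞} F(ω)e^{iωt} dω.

F[g](ω) = 2 \pi \left(\left|{\omega}\right| + 2\right) e^{- 2 i \omega - \frac{\left|{\omega}\right|}{2}}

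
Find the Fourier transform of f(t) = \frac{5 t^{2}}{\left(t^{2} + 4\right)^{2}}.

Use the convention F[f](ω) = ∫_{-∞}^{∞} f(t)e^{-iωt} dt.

F(ω) = \frac{5 \pi \left(1 - 2 \left|{\omega}\right|\right) e^{- 2 \left|{\omega}\right|}}{4}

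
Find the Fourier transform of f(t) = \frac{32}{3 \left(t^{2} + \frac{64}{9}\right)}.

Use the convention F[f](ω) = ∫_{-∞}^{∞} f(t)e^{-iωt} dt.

F(ω) = 4 \pi e^{- \frac{8 \left|{\omega}\right|}{3}}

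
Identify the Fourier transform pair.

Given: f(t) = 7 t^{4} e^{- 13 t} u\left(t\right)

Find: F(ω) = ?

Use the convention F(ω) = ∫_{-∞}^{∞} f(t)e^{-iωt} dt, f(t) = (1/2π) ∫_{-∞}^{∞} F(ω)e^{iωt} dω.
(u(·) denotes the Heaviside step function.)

F(ω) = \frac{168}{\left(i \omega + 13\right)^{5}}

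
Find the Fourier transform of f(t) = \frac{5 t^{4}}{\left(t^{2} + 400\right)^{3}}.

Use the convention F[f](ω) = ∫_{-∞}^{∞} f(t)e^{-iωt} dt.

F(ω) = \frac{\pi \left(400 \omega^{2} - 100 \left|{\omega}\right| + 3\right) e^{- 20 \left|{\omega}\right|}}{32}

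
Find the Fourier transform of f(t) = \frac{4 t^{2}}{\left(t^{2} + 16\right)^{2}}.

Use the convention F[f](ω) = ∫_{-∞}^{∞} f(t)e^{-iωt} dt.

F(ω) = \frac{\pi \left(1 - 4 \left|{\omega}\right|\right) e^{- 4 \left|{\omega}\right|}}{2}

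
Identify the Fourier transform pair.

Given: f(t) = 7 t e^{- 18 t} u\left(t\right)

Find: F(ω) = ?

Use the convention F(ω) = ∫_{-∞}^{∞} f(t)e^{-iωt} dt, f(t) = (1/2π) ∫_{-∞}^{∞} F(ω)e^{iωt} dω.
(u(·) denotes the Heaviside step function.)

F(ω) = \frac{7}{\left(i \omega + 18\right)^{2}}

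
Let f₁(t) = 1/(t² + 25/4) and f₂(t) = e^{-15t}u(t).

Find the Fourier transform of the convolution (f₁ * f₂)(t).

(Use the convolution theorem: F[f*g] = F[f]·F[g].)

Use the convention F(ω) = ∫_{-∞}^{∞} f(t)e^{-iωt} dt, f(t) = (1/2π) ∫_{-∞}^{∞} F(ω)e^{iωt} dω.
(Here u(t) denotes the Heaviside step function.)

F[f₁*f₂](ω) = \frac{2 \pi e^{- \frac{5 \left|{\omega}\right|}{2}}}{5 \left(i \omega + 15\right)}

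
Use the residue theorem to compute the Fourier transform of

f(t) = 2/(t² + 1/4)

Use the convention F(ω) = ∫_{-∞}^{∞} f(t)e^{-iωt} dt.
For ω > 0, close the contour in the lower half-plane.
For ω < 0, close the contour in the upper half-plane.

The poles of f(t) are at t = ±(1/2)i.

Let g(z) = f(z)e^{-iωz}; for large |z| the factor e^{-iωz} decays in the lower half-plane when ω > 0 and in the upper half-plane when ω < 0.

Case ω > 0 (lower half-plane, clockwise contour ⇒ F(ω) = -2πi·ΣRes):
  Res_{z = - \frac{i}{2}} g(z) = 2 i e^{- \frac{\omega}{2}}
  F(ω) = -2πi·ΣRes = 4 \pi e^{- \frac{\omega}{2}}

Case ω < 0 (upper half-plane, counterclockwise contour ⇒ F(ω) = +2πi·ΣRes):
  Res_{z = \frac{i}{2}} g(z) = - 2 i e^{\frac{\omega}{2}}
  F(ω) = 2πi·ΣRes = 4 \pi e^{\frac{\omega}{2}}

Both cases combine into a single formula in |ω|:

F(ω) = 4 \pi e^{- \frac{\left|{\omega}\right|}{2}}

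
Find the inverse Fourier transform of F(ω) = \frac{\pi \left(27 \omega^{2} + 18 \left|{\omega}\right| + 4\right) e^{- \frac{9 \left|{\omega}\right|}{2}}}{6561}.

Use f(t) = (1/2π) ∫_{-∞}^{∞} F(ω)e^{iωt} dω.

f(t) = \frac{3}{\left(t^{2} + \frac{81}{4}\right)^{3}}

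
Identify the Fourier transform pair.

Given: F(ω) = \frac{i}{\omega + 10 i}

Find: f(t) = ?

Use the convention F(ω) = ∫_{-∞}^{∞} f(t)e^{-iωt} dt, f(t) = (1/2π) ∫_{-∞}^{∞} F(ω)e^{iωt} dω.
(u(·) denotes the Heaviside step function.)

f(t) = e^{10 t} u\left(- t\right)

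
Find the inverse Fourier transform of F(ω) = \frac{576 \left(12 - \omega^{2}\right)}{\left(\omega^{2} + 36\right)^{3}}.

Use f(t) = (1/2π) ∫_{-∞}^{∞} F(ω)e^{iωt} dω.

f(t) = 8 t^{2} e^{- 6 \left|{t}\right|}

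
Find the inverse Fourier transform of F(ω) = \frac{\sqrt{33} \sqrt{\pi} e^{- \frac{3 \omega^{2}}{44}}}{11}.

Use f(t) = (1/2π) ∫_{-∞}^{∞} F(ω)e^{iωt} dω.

f(t) = e^{- \frac{11 t^{2}}{3}}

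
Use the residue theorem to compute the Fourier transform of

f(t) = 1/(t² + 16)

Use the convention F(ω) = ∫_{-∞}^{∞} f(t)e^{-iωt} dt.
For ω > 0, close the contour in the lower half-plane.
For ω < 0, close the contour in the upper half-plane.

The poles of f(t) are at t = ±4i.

Let g(z) = f(z)e^{-iωz}; for large |z| the factor e^{-iωz} decays in the lower half-plane when ω > 0 and in the upper half-plane when ω < 0.

Case ω > 0 (lower half-plane, clockwise contour ⇒ F(ω) = -2πi·ΣRes):
  Res_{z = - 4 i} g(z) = \frac{i e^{- 4 \omega}}{8}
  F(ω) = -2πi·ΣRes = \frac{\pi e^{- 4 \omega}}{4}

Case ω < 0 (upper half-plane, counterclockwise contour ⇒ F(ω) = +2πi·ΣRes):
  Res_{z = 4 i} g(z) = - \frac{i e^{4 \omega}}{8}
  F(ω) = 2πi·ΣRes = \frac{\pi e^{4 \omega}}{4}

Both cases combine into a single formula in |ω|:

F(ω) = \frac{\pi e^{- 4 \left|{\omega}\right|}}{4}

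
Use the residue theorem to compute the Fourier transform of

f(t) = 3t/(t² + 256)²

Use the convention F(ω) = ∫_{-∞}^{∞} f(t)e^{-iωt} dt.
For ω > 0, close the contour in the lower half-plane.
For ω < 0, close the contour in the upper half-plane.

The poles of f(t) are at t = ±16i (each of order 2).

Let g(z) = f(z)e^{-iωz}; for large |z| the factor e^{-iωz} decays in the lower half-plane when ω > 0 and in the upper half-plane when ω < 0.

Case ω > 0 (lower half-plane, clockwise contour ⇒ F(ω) = -2πi·ΣRes):
  Res_{z = - 16 i} g(z) = \frac{3 \omega e^{- 16 \omega}}{64} (pole of order 2)
  F(ω) = -2πi·ΣRes = - \frac{3 i \pi \omega e^{- 16 \omega}}{32}

Case ω < 0 (upper half-plane, counterclockwise contour ⇒ F(ω) = +2πi·ΣRes):
  Res_{z = 16 i} g(z) = - \frac{3 \omega e^{16 \omega}}{64} (pole of order 2)
  F(ω) = 2πi·ΣRes = - \frac{3 i \pi \omega e^{16 \omega}}{32}

Both cases combine into a single formula in |ω|:

F(ω) = - \frac{3 i \pi \omega e^{- 16 \left|{\omega}\right|}}{32}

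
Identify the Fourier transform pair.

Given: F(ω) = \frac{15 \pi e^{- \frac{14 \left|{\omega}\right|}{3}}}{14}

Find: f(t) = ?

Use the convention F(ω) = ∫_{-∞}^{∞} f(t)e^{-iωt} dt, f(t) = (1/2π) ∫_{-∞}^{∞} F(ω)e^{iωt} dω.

f(t) = \frac{5}{t^{2} + \frac{196}{9}}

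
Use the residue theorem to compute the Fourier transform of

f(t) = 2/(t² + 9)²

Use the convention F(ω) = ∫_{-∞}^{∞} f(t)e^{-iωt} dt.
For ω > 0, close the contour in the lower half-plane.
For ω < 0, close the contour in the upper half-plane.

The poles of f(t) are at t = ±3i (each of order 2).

Let g(z) = f(z)e^{-iωz}; for large |z| the factor e^{-iωz} decays in the lower half-plane when ω > 0 and in the upper half-plane when ω < 0.

Case ω > 0 (lower half-plane, clockwise contour ⇒ F(ω) = -2πi·ΣRes):
  Res_{z = - 3 i} g(z) = \frac{i \left(3 \omega + 1\right) e^{- 3 \omega}}{54} (pole of order 2)
  F(ω) = -2πi·ΣRes = \frac{\pi \left(3 \omega + 1\right) e^{- 3 \omega}}{27}

Case ω < 0 (upper half-plane, counterclockwise contour ⇒ F(ω) = +2πi·ΣRes):
  Res_{z = 3 i} g(z) = \frac{i \left(3 \omega - 1\right) e^{3 \omega}}{54} (pole of order 2)
  F(ω) = 2πi·ΣRes = \frac{\pi \left(1 - 3 \omega\right) e^{3 \omega}}{27}

Both cases combine into a single formula in |ω|:

F(ω) = \frac{\pi \left(3 \left|{\omega}\right| + 1\right) e^{- 3 \left|{\omega}\right|}}{27}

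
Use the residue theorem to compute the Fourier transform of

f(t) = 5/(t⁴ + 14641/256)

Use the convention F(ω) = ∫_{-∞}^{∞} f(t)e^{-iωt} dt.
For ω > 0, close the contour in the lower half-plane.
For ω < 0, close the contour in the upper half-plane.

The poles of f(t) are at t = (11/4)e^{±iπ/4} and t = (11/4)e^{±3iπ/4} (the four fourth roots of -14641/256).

Let g(z) = f(z)e^{-iωz}; for large |z| the factor e^{-iωz} decays in the lower half-plane when ω > 0 and in the upper half-plane when ω < 0.

Case ω > 0 (lower half-plane, clockwise contour ⇒ F(ω) = -2πi·ΣRes):
  Res_{z = - \frac{11 \sqrt{2}}{8} - \frac{11 \sqrt{2} i}{8}} g(z) = \frac{40 \sqrt{2} \left(1 + i\right) e^{\frac{11 \sqrt{2} \omega \left(-1 + i\right)}{8}}}{1331}
  Res_{z = \frac{11 \sqrt{2}}{8} - \frac{11 \sqrt{2} i}{8}} g(z) = \frac{40 \sqrt{2} \left(-1 + i\right) e^{- \frac{11 \sqrt{2} \omega \left(1 + i\right)}{8}}}{1331}
  F(ω) = -2πi·ΣRes = \frac{80 \sqrt{2} \pi \left(\left(1 - i\right) e^{\frac{11 \sqrt{2} i \omega}{4}} + 1 + i\right) e^{- \frac{11 \sqrt{2} \omega \left(1 + i\right)}{8}}}{1331} = \frac{320 \pi e^{- \frac{11 \sqrt{2} \omega}{8}} \sin{\left(\frac{11 \sqrt{2} \omega}{8} + \frac{\pi}{4} \right)}}{1331}

Case ω < 0 (upper half-plane, counterclockwise contour ⇒ F(ω) = +2πi·ΣRes):
  Res_{z = \frac{11 \sqrt{2}}{8} + \frac{11 \sqrt{2} i}{8}} g(z) = - \frac{40 \sqrt{2} \left(1 + i\right) e^{\frac{11 \sqrt{2} \omega \left(1 - i\right)}{8}}}{1331}
  Res_{z = - \frac{11 \sqrt{2}}{8} + \frac{11 \sqrt{2} i}{8}} g(z) = \frac{40 \sqrt{2} \left(1 - i\right) e^{\frac{11 \sqrt{2} \omega \left(1 + i\right)}{8}}}{1331}
  F(ω) = 2πi·ΣRes = - \frac{80 \sqrt{2} i \pi \left(\left(1 + i\right) e^{\frac{11 \sqrt{2} \omega \left(1 - i\right)}{8}} - \left(1 - i\right) e^{\frac{11 \sqrt{2} \omega \left(1 + i\right)}{8}}\right)}{1331} = \frac{320 \pi e^{\frac{11 \sqrt{2} \omega}{8}} \cos{\left(\frac{11 \sqrt{2} \omega}{8} + \frac{\pi}{4} \right)}}{1331}

Both cases combine into a single formula in |ω|:

F(ω) = \frac{320 \pi e^{- \frac{11 \sqrt{2} \left|{\omega}\right|}{8}} \sin{\left(\frac{11 \sqrt{2} \left|{\omega}\right|}{8} + \frac{\pi}{4} \right)}}{1331}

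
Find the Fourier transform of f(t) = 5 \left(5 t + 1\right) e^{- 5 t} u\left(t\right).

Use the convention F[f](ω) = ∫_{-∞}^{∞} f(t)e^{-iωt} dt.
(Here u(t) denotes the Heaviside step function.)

F(ω) = \frac{5 \left(- i \omega - 10\right)}{\omega^{2} - 10 i \omega - 25}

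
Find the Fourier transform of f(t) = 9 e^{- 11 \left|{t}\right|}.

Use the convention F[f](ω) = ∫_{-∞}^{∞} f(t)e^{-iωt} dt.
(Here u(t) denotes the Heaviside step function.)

F(ω) = \frac{198}{\omega^{2} + 121}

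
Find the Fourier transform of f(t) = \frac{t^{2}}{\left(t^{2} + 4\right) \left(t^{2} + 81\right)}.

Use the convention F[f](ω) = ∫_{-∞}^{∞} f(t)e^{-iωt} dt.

F(ω) = \frac{\pi \left(9 - 2 e^{7 \left|{\omega}\right|}\right) e^{- 9 \left|{\omega}\right|}}{77}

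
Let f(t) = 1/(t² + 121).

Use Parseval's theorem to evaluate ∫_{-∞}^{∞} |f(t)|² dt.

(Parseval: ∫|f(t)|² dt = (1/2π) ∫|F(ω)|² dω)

∫|f(t)|² dt = \frac{\pi}{2662}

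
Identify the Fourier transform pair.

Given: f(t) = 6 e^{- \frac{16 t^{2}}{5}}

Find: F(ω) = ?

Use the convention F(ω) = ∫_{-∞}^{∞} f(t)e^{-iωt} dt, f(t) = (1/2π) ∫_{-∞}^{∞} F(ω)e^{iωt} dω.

F(ω) = \frac{3 \sqrt{5} \sqrt{\pi} e^{- \frac{5 \omega^{2}}{64}}}{2}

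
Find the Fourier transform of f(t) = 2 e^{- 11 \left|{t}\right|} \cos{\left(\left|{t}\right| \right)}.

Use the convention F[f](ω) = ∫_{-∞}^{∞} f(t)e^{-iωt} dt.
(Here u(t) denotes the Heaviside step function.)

F(ω) = \frac{44 \left(\omega^{2} + 122\right)}{\omega^{4} + 240 \omega^{2} + 14884}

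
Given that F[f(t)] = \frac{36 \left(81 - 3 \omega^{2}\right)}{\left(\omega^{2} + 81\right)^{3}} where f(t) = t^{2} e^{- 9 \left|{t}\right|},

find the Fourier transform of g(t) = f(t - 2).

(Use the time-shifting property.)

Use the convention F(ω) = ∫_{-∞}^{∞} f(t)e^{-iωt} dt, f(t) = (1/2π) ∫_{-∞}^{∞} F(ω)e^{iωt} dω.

F[g](ω) = \frac{108 \left(27 - \omega^{2}\right) e^{- 2 i \omega}}{\left(\omega^{2} + 81\right)^{3}}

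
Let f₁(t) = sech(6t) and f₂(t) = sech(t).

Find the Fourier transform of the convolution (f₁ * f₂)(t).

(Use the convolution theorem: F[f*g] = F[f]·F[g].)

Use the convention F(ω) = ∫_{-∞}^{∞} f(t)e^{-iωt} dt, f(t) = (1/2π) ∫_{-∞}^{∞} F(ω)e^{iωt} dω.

F[f₁*f₂](ω) = \frac{\pi^{2}}{6 \cosh{\left(\frac{\pi \omega}{12} \right)} \cosh{\left(\frac{\pi \omega}{2} \right)}}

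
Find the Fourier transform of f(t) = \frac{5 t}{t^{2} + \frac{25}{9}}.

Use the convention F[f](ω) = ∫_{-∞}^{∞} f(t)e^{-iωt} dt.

F(ω) = - 5 i \pi e^{- \frac{5 \left|{\omega}\right|}{3}} \operatorname{sign}{\left(\omega \right)}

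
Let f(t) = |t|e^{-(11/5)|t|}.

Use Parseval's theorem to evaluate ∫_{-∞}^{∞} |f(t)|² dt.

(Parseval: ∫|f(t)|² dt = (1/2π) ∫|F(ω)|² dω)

∫|f(t)|² dt = \frac{125}{2662}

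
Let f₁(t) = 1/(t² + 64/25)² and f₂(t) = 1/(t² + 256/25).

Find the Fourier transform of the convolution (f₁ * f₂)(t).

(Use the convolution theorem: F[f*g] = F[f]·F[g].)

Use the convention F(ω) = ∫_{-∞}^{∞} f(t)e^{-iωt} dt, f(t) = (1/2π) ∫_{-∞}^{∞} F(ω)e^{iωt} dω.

F[f₁*f₂](ω) = \frac{125 \pi^{2} \left(8 \left|{\omega}\right| + 5\right) e^{- \frac{24 \left|{\omega}\right|}{5}}}{16384}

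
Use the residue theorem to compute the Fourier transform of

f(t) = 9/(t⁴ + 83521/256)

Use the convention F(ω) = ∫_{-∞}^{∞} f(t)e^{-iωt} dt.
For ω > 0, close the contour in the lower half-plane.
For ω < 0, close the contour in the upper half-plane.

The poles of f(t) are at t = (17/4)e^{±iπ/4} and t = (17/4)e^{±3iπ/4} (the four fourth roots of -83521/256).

Let g(z) = f(z)e^{-iωz}; for large |z| the factor e^{-iωz} decays in the lower half-plane when ω > 0 and in the upper half-plane when ω < 0.

Case ω > 0 (lower half-plane, clockwise contour ⇒ F(ω) = -2πi·ΣRes):
  Res_{z = - \frac{17 \sqrt{2}}{8} - \frac{17 \sqrt{2} i}{8}} g(z) = \frac{72 \sqrt{2} \left(1 + i\right) e^{\frac{17 \sqrt{2} \omega \left(-1 + i\right)}{8}}}{4913}
  Res_{z = \frac{17 \sqrt{2}}{8} - \frac{17 \sqrt{2} i}{8}} g(z) = \frac{72 \sqrt{2} \left(-1 + i\right) e^{- \frac{17 \sqrt{2} \omega \left(1 + i\right)}{8}}}{4913}
  F(ω) = -2πi·ΣRes = \frac{144 \sqrt{2} \pi \left(\left(1 - i\right) e^{\frac{17 \sqrt{2} i \omega}{4}} + 1 + i\right) e^{- \frac{17 \sqrt{2} \omega \left(1 + i\right)}{8}}}{4913} = \frac{576 \pi e^{- \frac{17 \sqrt{2} \omega}{8}} \sin{\left(\frac{17 \sqrt{2} \omega}{8} + \frac{\pi}{4} \right)}}{4913}

Case ω < 0 (upper half-plane, counterclockwise contour ⇒ F(ω) = +2πi·ΣRes):
  Res_{z = \frac{17 \sqrt{2}}{8} + \frac{17 \sqrt{2} i}{8}} g(z) = - \frac{72 \sqrt{2} \left(1 + i\right) e^{\frac{17 \sqrt{2} \omega \left(1 - i\right)}{8}}}{4913}
  Res_{z = - \frac{17 \sqrt{2}}{8} + \frac{17 \sqrt{2} i}{8}} g(z) = \frac{72 \sqrt{2} \left(1 - i\right) e^{\frac{17 \sqrt{2} \omega \left(1 + i\right)}{8}}}{4913}
  F(ω) = 2πi·ΣRes = - \frac{144 \sqrt{2} i \pi \left(\left(1 + i\right) e^{\frac{17 \sqrt{2} \omega \left(1 - i\right)}{8}} - \left(1 - i\right) e^{\frac{17 \sqrt{2} \omega \left(1 + i\right)}{8}}\right)}{4913} = \frac{576 \pi e^{\frac{17 \sqrt{2} \omega}{8}} \cos{\left(\frac{17 \sqrt{2} \omega}{8} + \frac{\pi}{4} \right)}}{4913}

Both cases combine into a single formula in |ω|:

F(ω) = \frac{576 \pi e^{- \frac{17 \sqrt{2} \left|{\omega}\right|}{8}} \sin{\left(\frac{17 \sqrt{2} \left|{\omega}\right|}{8} + \frac{\pi}{4} \right)}}{4913}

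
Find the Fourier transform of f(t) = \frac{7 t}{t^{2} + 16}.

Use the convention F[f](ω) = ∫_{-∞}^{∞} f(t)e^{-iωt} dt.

F(ω) = - 7 i \pi e^{- 4 \left|{\omega}\right|} \operatorname{sign}{\left(\omega \right)}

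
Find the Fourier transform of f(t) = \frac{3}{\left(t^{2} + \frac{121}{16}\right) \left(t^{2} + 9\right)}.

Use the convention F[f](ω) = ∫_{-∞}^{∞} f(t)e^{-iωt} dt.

F(ω) = - \frac{16 \pi e^{- 3 \left|{\omega}\right|}}{23} + \frac{192 \pi e^{- \frac{11 \left|{\omega}\right|}{4}}}{253}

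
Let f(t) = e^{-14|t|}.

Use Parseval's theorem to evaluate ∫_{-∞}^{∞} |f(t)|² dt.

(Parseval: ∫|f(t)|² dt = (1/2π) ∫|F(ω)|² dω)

∫|f(t)|² dt = \frac{1}{14}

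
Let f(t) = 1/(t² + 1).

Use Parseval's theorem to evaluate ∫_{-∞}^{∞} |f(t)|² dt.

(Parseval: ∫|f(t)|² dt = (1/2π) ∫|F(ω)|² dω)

∫|f(t)|² dt = \frac{\pi}{2}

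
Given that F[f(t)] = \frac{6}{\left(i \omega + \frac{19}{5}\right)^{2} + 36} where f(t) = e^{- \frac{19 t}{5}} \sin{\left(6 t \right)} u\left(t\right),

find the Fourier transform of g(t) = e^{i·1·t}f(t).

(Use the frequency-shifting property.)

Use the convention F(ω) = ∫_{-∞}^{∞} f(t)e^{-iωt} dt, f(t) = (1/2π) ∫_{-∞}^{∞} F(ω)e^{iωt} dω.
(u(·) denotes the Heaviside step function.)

F[g](ω) = \frac{150}{\left(5 i \left(\omega - 1\right) + 19\right)^{2} + 900}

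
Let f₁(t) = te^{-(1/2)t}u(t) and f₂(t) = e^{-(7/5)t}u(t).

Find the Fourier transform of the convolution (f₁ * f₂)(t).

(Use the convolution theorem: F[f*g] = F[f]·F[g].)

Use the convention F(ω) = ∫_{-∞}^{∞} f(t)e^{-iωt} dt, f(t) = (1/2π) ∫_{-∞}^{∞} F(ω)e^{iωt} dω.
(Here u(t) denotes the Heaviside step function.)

F[f₁*f₂](ω) = \frac{20}{\left(2 i \omega + 1\right)^{2} \left(5 i \omega + 7\right)}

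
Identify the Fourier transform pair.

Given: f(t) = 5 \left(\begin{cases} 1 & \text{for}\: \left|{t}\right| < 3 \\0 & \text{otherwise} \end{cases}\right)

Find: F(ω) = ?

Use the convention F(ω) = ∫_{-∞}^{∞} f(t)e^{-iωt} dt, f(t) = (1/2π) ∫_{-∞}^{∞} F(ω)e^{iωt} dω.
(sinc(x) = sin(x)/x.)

F(ω) = 30 \operatorname{sinc}{\left(3 \omega \right)}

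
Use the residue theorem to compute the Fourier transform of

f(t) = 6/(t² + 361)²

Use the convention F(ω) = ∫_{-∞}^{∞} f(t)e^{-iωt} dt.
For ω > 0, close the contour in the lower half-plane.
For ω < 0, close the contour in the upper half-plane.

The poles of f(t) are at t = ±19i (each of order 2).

Let g(z) = f(z)e^{-iωz}; for large |z| the factor e^{-iωz} decays in the lower half-plane when ω > 0 and in the upper half-plane when ω < 0.

Case ω > 0 (lower half-plane, clockwise contour ⇒ F(ω) = -2πi·ΣRes):
  Res_{z = - 19 i} g(z) = \frac{3 i \left(19 \omega + 1\right) e^{- 19 \omega}}{13718} (pole of order 2)
  F(ω) = -2πi·ΣRes = \frac{3 \pi \left(19 \omega + 1\right) e^{- 19 \omega}}{6859}

Case ω < 0 (upper half-plane, counterclockwise contour ⇒ F(ω) = +2πi·ΣRes):
  Res_{z = 19 i} g(z) = \frac{3 i \left(19 \omega - 1\right) e^{19 \omega}}{13718} (pole of order 2)
  F(ω) = 2πi·ΣRes = \frac{3 \pi \left(1 - 19 \omega\right) e^{19 \omega}}{6859}

Both cases combine into a single formula in |ω|:

F(ω) = \frac{3 \pi \left(19 \left|{\omega}\right| + 1\right) e^{- 19 \left|{\omega}\right|}}{6859}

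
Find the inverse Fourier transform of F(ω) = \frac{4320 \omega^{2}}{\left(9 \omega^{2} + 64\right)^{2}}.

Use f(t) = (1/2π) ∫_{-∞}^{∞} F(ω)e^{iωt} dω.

f(t) = 5 \left(1 - \frac{8 \left|{t}\right|}{3}\right) e^{- \frac{8 \left|{t}\right|}{3}}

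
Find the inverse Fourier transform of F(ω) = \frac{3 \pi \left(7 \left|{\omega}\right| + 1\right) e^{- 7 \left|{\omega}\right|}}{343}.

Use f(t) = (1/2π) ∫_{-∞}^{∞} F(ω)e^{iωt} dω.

f(t) = \frac{6}{\left(t^{2} + 49\right)^{2}}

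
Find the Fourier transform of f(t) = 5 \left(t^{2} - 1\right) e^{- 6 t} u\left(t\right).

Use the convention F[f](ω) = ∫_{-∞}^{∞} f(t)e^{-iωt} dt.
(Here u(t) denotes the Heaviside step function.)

F(ω) = \frac{5 \left(2 i \omega - \left(i \omega + 6\right)^{3} + 12\right)}{\left(i \omega + 6\right)^{4}}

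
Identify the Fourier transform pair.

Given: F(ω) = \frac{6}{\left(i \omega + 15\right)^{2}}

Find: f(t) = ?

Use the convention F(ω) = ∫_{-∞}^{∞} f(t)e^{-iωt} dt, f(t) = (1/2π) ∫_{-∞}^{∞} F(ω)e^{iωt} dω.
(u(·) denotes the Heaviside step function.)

f(t) = 6 t e^{- 15 t} u\left(t\right)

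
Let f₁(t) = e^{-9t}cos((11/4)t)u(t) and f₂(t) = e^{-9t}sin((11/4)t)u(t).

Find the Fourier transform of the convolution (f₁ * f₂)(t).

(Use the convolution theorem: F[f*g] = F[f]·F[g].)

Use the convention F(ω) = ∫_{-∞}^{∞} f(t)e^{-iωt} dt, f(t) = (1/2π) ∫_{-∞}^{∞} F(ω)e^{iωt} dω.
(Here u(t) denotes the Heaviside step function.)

F[f₁*f₂](ω) = \frac{704 \left(i \omega + 9\right)}{\left(16 \left(i \omega + 9\right)^{2} + 121\right)^{2}}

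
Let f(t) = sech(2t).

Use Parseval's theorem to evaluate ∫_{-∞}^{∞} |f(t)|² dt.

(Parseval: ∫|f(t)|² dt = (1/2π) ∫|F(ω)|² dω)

∫|f(t)|² dt = 1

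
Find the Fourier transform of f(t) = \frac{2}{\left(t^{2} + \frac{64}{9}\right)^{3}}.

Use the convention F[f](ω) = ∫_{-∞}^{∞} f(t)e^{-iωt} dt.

F(ω) = \frac{27 \pi \left(64 \omega^{2} + 72 \left|{\omega}\right| + 27\right) e^{- \frac{8 \left|{\omega}\right|}{3}}}{131072}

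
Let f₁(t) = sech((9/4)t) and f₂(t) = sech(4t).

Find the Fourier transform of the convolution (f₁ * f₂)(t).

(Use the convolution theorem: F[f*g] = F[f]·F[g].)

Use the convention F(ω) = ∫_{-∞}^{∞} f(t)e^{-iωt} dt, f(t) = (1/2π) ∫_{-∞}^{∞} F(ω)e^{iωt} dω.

F[f₁*f₂](ω) = \frac{\pi^{2}}{9 \cosh{\left(\frac{\pi \omega}{8} \right)} \cosh{\left(\frac{2 \pi \omega}{9} \right)}}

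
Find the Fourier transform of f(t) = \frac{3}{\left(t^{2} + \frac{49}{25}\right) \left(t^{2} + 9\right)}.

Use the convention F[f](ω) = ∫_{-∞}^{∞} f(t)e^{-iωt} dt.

F(ω) = - \frac{25 \pi e^{- 3 \left|{\omega}\right|}}{176} + \frac{375 \pi e^{- \frac{7 \left|{\omega}\right|}{5}}}{1232}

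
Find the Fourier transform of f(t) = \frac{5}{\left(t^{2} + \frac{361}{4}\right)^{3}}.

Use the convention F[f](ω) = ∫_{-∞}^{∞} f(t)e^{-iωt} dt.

F(ω) = \frac{5 \pi \left(361 \omega^{2} + 114 \left|{\omega}\right| + 12\right) e^{- \frac{19 \left|{\omega}\right|}{2}}}{2476099}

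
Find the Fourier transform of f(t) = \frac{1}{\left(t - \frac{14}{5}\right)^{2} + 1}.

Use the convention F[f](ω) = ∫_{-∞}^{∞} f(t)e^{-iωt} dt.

F(ω) = \pi e^{- \frac{14 i \omega}{5} - \left|{\omega}\right|}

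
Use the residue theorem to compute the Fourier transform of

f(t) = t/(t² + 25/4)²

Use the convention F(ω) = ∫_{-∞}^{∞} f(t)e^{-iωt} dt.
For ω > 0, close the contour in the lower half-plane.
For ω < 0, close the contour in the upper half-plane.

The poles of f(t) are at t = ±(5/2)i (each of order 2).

Let g(z) = f(z)e^{-iωz}; for large |z| the factor e^{-iωz} decays in the lower half-plane when ω > 0 and in the upper half-plane when ω < 0.

Case ω > 0 (lower half-plane, clockwise contour ⇒ F(ω) = -2πi·ΣRes):
  Res_{z = - \frac{5 i}{2}} g(z) = \frac{\omega e^{- \frac{5 \omega}{2}}}{10} (pole of order 2)
  F(ω) = -2πi·ΣRes = - \frac{i \pi \omega e^{- \frac{5 \omega}{2}}}{5}

Case ω < 0 (upper half-plane, counterclockwise contour ⇒ F(ω) = +2πi·ΣRes):
  Res_{z = \frac{5 i}{2}} g(z) = - \frac{\omega e^{\frac{5 \omega}{2}}}{10} (pole of order 2)
  F(ω) = 2πi·ΣRes = - \frac{i \pi \omega e^{\frac{5 \omega}{2}}}{5}

Both cases combine into a single formula in |ω|:

F(ω) = - \frac{i \pi \omega e^{- \frac{5 \left|{\omega}\right|}{2}}}{5}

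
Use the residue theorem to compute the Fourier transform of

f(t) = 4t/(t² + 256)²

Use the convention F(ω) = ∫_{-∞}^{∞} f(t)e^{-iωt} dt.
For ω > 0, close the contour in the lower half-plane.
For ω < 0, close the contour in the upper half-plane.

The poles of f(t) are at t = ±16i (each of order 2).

Let g(z) = f(z)e^{-iωz}; for large |z| the factor e^{-iωz} decays in the lower half-plane when ω > 0 and in the upper half-plane when ω < 0.

Case ω > 0 (lower half-plane, clockwise contour ⇒ F(ω) = -2πi·ΣRes):
  Res_{z = - 16 i} g(z) = \frac{\omega e^{- 16 \omega}}{16} (pole of order 2)
  F(ω) = -2πi·ΣRes = - \frac{i \pi \omega e^{- 16 \omega}}{8}

Case ω < 0 (upper half-plane, counterclockwise contour ⇒ F(ω) = +2πi·ΣRes):
  Res_{z = 16 i} g(z) = - \frac{\omega e^{16 \omega}}{16} (pole of order 2)
  F(ω) = 2πi·ΣRes = - \frac{i \pi \omega e^{16 \omega}}{8}

Both cases combine into a single formula in |ω|:

F(ω) = - \frac{i \pi \omega e^{- 16 \left|{\omega}\right|}}{8}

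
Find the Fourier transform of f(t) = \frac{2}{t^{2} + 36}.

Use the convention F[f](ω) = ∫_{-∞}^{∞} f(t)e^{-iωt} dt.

F(ω) = \frac{\pi e^{- 6 \left|{\omega}\right|}}{3}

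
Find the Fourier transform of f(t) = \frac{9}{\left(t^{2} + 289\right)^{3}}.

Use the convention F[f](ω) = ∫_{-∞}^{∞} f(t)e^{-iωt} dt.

F(ω) = \frac{9 \pi \left(289 \omega^{2} + 51 \left|{\omega}\right| + 3\right) e^{- 17 \left|{\omega}\right|}}{11358856}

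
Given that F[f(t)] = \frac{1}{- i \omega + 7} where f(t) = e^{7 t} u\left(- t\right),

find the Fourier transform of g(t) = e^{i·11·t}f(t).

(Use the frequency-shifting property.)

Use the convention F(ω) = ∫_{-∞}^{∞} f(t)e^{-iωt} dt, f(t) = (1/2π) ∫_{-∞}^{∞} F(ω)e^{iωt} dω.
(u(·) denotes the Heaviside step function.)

F[g](ω) = \frac{i}{\omega - 11 + 7 i}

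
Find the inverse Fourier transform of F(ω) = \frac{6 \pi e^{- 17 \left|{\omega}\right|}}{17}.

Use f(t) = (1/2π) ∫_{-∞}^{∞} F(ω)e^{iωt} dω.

f(t) = \frac{6}{t^{2} + 289}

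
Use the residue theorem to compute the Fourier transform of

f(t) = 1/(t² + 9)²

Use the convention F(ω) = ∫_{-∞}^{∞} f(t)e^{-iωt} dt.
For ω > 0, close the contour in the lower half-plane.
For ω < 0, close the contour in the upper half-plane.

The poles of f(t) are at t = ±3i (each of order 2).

Let g(z) = f(z)e^{-iωz}; for large |z| the factor e^{-iωz} decays in the lower half-plane when ω > 0 and in the upper half-plane when ω < 0.

Case ω > 0 (lower half-plane, clockwise contour ⇒ F(ω) = -2πi·ΣRes):
  Res_{z = - 3 i} g(z) = \frac{i \left(3 \omega + 1\right) e^{- 3 \omega}}{108} (pole of order 2)
  F(ω) = -2πi·ΣRes = \frac{\pi \left(3 \omega + 1\right) e^{- 3 \omega}}{54}

Case ω < 0 (upper half-plane, counterclockwise contour ⇒ F(ω) = +2πi·ΣRes):
  Res_{z = 3 i} g(z) = \frac{i \left(3 \omega - 1\right) e^{3 \omega}}{108} (pole of order 2)
  F(ω) = 2πi·ΣRes = \frac{\pi \left(1 - 3 \omega\right) e^{3 \omega}}{54}

Both cases combine into a single formula in |ω|:

F(ω) = \frac{\pi \left(3 \left|{\omega}\right| + 1\right) e^{- 3 \left|{\omega}\right|}}{54}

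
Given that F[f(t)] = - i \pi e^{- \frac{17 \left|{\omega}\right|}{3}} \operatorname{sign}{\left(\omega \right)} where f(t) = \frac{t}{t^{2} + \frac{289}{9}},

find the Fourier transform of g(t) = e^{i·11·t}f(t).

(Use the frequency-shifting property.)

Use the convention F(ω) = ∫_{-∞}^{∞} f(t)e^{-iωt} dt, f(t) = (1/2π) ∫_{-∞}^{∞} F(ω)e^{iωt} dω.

F[g](ω) = - i \pi e^{- \frac{17 \left|{\omega - 11}\right|}{3}} \operatorname{sign}{\left(\omega - 11 \right)}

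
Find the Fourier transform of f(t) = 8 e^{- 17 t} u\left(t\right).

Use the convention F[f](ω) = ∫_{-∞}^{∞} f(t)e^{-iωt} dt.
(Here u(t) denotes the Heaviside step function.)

F(ω) = \frac{8}{i \omega + 17}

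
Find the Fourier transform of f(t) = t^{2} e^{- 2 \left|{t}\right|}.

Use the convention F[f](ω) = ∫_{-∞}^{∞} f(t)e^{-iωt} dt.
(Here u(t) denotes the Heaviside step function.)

F(ω) = \frac{8 \left(4 - 3 \omega^{2}\right)}{\left(\omega^{2} + 4\right)^{3}}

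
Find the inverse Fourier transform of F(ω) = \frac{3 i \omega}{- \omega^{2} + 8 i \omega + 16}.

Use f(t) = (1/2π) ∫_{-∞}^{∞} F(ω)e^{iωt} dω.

f(t) = 3 \left(1 - 4 t\right) e^{- 4 t} u\left(t\right)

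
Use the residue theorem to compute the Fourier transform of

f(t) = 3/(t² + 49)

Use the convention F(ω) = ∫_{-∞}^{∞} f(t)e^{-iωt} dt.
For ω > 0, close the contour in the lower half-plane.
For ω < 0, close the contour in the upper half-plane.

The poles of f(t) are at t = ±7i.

Let g(z) = f(z)e^{-iωz}; for large |z| the factor e^{-iωz} decays in the lower half-plane when ω > 0 and in the upper half-plane when ω < 0.

Case ω > 0 (lower half-plane, clockwise contour ⇒ F(ω) = -2πi·ΣRes):
  Res_{z = - 7 i} g(z) = \frac{3 i e^{- 7 \omega}}{14}
  F(ω) = -2πi·ΣRes = \frac{3 \pi e^{- 7 \omega}}{7}

Case ω < 0 (upper half-plane, counterclockwise contour ⇒ F(ω) = +2πi·ΣRes):
  Res_{z = 7 i} g(z) = - \frac{3 i e^{7 \omega}}{14}
  F(ω) = 2πi·ΣRes = \frac{3 \pi e^{7 \omega}}{7}

Both cases combine into a single formula in |ω|:

F(ω) = \frac{3 \pi e^{- 7 \left|{\omega}\right|}}{7}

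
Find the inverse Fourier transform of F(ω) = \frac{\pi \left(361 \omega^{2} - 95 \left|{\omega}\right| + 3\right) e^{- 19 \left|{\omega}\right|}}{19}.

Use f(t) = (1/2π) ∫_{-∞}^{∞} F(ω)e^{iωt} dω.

f(t) = \frac{8 t^{4}}{\left(t^{2} + 361\right)^{3}}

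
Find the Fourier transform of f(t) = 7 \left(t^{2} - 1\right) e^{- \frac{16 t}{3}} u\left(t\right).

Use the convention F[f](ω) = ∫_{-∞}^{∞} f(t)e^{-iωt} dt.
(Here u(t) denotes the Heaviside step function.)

F(ω) = \frac{21 \left(54 i \omega - \left(3 i \omega + 16\right)^{3} + 288\right)}{\left(3 i \omega + 16\right)^{4}}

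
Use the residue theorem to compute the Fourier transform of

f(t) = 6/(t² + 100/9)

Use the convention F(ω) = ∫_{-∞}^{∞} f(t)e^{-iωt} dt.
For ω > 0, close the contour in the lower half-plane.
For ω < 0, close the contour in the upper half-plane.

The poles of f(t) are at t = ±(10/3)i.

Let g(z) = f(z)e^{-iωz}; for large |z| the factor e^{-iωz} decays in the lower half-plane when ω > 0 and in the upper half-plane when ω < 0.

Case ω > 0 (lower half-plane, clockwise contour ⇒ F(ω) = -2πi·ΣRes):
  Res_{z = - \frac{10 i}{3}} g(z) = \frac{9 i e^{- \frac{10 \omega}{3}}}{10}
  F(ω) = -2πi·ΣRes = \frac{9 \pi e^{- \frac{10 \omega}{3}}}{5}

Case ω < 0 (upper half-plane, counterclockwise contour ⇒ F(ω) = +2πi·ΣRes):
  Res_{z = \frac{10 i}{3}} g(z) = - \frac{9 i e^{\frac{10 \omega}{3}}}{10}
  F(ω) = 2πi·ΣRes = \frac{9 \pi e^{\frac{10 \omega}{3}}}{5}

Both cases combine into a single formula in |ω|:

F(ω) = \frac{9 \pi e^{- \frac{10 \left|{\omega}\right|}{3}}}{5}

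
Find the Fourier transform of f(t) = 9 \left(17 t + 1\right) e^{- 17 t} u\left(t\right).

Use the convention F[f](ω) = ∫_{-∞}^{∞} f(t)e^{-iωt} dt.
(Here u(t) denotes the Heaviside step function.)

F(ω) = \frac{9 \left(- i \omega - 34\right)}{\omega^{2} - 34 i \omega - 289}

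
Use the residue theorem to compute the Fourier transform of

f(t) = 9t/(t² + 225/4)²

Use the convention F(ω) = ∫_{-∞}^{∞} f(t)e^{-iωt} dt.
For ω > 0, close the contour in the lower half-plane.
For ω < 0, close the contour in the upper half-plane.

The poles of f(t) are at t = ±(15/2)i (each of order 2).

Let g(z) = f(z)e^{-iωz}; for large |z| the factor e^{-iωz} decays in the lower half-plane when ω > 0 and in the upper half-plane when ω < 0.

Case ω > 0 (lower half-plane, clockwise contour ⇒ F(ω) = -2πi·ΣRes):
  Res_{z = - \frac{15 i}{2}} g(z) = \frac{3 \omega e^{- \frac{15 \omega}{2}}}{10} (pole of order 2)
  F(ω) = -2πi·ΣRes = - \frac{3 i \pi \omega e^{- \frac{15 \omega}{2}}}{5}

Case ω < 0 (upper half-plane, counterclockwise contour ⇒ F(ω) = +2πi·ΣRes):
  Res_{z = \frac{15 i}{2}} g(z) = - \frac{3 \omega e^{\frac{15 \omega}{2}}}{10} (pole of order 2)
  F(ω) = 2πi·ΣRes = - \frac{3 i \pi \omega e^{\frac{15 \omega}{2}}}{5}

Both cases combine into a single formula in |ω|:

F(ω) = - \frac{3 i \pi \omega e^{- \frac{15 \left|{\omega}\right|}{2}}}{5}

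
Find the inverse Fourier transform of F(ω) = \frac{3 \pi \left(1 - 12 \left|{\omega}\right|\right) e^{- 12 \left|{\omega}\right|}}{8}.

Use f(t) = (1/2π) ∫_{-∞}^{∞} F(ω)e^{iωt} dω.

f(t) = \frac{9 t^{2}}{\left(t^{2} + 144\right)^{2}}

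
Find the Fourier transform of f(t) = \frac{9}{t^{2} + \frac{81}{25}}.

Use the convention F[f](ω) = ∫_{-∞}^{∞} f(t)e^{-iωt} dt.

F(ω) = 5 \pi e^{- \frac{9 \left|{\omega}\right|}{5}}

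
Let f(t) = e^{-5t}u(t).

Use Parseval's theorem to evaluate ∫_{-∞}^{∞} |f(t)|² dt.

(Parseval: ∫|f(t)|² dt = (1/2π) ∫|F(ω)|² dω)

∫|f(t)|² dt = \frac{1}{10}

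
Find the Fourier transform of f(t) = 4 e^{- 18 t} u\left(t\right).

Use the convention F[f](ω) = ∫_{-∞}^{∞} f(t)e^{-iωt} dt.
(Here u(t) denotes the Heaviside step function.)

F(ω) = \frac{4}{i \omega + 18}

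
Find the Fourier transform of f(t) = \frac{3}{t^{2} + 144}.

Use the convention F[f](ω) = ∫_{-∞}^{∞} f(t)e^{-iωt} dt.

F(ω) = \frac{\pi e^{- 12 \left|{\omega}\right|}}{4}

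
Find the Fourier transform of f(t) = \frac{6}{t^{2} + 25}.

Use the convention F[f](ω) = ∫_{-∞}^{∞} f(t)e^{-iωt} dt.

F(ω) = \frac{6 \pi e^{- 5 \left|{\omega}\right|}}{5}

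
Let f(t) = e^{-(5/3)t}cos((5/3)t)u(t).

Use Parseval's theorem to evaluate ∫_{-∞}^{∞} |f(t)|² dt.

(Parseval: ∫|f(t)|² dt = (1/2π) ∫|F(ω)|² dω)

∫|f(t)|² dt = \frac{9}{40}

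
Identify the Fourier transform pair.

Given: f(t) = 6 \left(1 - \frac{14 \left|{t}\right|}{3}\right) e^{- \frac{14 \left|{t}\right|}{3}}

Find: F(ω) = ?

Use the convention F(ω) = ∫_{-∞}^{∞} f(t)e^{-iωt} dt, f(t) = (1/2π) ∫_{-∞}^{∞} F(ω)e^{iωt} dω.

F(ω) = \frac{9072 \omega^{2}}{\left(9 \omega^{2} + 196\right)^{2}}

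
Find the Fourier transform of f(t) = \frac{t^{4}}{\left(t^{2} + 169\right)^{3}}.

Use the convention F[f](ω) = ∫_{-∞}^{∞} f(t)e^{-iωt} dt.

F(ω) = \frac{\pi \left(169 \omega^{2} - 65 \left|{\omega}\right| + 3\right) e^{- 13 \left|{\omega}\right|}}{104}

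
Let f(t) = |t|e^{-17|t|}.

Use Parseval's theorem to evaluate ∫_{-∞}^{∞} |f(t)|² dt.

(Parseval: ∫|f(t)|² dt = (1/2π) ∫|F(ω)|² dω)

∫|f(t)|² dt = \frac{1}{9826}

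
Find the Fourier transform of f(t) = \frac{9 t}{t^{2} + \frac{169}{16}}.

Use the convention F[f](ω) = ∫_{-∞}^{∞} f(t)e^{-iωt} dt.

F(ω) = - 9 i \pi e^{- \frac{13 \left|{\omega}\right|}{4}} \operatorname{sign}{\left(\omega \right)}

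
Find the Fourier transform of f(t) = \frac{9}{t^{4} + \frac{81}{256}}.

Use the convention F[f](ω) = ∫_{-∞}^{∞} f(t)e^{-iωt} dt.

F(ω) = \frac{64 \pi e^{- \frac{3 \sqrt{2} \left|{\omega}\right|}{8}} \sin{\left(\frac{3 \sqrt{2} \left|{\omega}\right|}{8} + \frac{\pi}{4} \right)}}{3}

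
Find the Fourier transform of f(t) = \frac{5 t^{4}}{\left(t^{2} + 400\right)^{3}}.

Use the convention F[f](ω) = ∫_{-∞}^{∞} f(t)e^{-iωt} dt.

F(ω) = \frac{\pi \left(400 \omega^{2} - 100 \left|{\omega}\right| + 3\right) e^{- 20 \left|{\omega}\right|}}{32}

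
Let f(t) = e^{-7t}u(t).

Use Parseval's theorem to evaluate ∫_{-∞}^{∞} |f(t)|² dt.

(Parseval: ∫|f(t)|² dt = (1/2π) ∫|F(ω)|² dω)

∫|f(t)|² dt = \frac{1}{14}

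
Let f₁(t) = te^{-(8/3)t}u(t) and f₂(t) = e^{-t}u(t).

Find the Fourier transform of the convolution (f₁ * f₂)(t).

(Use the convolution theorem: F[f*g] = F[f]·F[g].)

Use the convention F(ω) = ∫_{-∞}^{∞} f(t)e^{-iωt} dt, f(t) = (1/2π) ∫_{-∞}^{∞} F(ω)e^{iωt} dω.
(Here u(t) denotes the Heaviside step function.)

F[f₁*f₂](ω) = \frac{9}{\left(i \omega + 1\right) \left(3 i \omega + 8\right)^{2}}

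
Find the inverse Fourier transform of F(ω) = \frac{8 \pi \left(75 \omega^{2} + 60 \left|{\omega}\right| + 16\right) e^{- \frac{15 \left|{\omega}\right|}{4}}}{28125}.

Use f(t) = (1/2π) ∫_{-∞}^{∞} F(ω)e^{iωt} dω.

f(t) = \frac{9}{\left(t^{2} + \frac{225}{16}\right)^{3}}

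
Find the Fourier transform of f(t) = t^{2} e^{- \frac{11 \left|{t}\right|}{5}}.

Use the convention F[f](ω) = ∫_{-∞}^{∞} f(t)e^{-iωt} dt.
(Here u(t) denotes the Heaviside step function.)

F(ω) = \frac{5500 \left(121 - 75 \omega^{2}\right)}{\left(25 \omega^{2} + 121\right)^{3}}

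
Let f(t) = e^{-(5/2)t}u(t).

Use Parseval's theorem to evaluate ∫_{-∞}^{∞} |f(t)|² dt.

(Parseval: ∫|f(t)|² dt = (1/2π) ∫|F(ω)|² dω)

∫|f(t)|² dt = \frac{1}{5}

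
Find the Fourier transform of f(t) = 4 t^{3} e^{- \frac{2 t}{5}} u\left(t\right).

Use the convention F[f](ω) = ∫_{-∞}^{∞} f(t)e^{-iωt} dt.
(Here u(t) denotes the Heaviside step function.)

F(ω) = \frac{15000}{\left(5 i \omega + 2\right)^{4}}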